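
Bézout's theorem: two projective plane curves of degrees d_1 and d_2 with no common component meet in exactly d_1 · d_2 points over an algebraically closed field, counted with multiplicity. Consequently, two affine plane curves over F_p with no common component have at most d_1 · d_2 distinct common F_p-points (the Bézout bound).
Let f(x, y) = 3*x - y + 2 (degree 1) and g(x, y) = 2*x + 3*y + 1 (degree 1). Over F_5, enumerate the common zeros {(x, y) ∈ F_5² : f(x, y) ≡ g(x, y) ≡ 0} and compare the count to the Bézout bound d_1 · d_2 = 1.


Common zeros: {(3, 1)}; count = 1; Bézout bound = 1.

deg(f) = 1, deg(g) = 1, so Bézout bound = 1.
Scan x ∈ F_5. For each x, list the y ∈ F_5 with f(x, y) ≡ 0 and those with g(x, y) ≡ 0 (mod 5); the common zeros in that column are the intersection.
  x = 0: f ≡ 0 at y ∈ {2}; g ≡ 0 at y ∈ {3}; common: ∅.
  x = 1: f ≡ 0 at y ∈ {0}; g ≡ 0 at y ∈ {4}; common: ∅.
  x = 2: f ≡ 0 at y ∈ {3}; g ≡ 0 at y ∈ {0}; common: ∅.
  x = 3: f ≡ 0 at y ∈ {1}; g ≡ 0 at y ∈ {1}; common: {1}.
  x = 4: f ≡ 0 at y ∈ {4}; g ≡ 0 at y ∈ {2}; common: ∅.
Collecting: common zeros = {(3, 1)}, so the count is 1.
Comparison with the Bézout bound: 1 ≤ 1 = deg(f)·deg(g), as expected for curves with no common component (the bound is attained).


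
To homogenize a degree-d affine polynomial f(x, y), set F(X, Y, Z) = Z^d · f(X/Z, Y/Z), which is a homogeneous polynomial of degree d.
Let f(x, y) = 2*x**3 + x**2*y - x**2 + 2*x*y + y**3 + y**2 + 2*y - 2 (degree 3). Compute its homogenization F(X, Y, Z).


F(X, Y, Z) = 2*X**3 + X**2*Y - X**2*Z + 2*X*Y*Z + Y**3 + Y**2*Z + 2*Y*Z**2 - 2*Z**3

deg(f) = 3.
Substitute x = X/Z, y = Y/Z into f, then multiply by Z^3.
  monomial 2·x^3·y^0 ↦ 2·X^3·Y^0·Z^0.
  monomial 1·x^2·y^1 ↦ 1·X^2·Y^1·Z^0.
  monomial -1·x^2·y^0 ↦ -1·X^2·Y^0·Z^1.
  monomial 2·x^1·y^1 ↦ 2·X^1·Y^1·Z^1.
  monomial 1·x^0·y^3 ↦ 1·X^0·Y^3·Z^0.
  monomial 1·x^0·y^2 ↦ 1·X^0·Y^2·Z^1.
  monomial 2·x^0·y^1 ↦ 2·X^0·Y^1·Z^2.
  monomial -2·x^0·y^0 ↦ -2·X^0·Y^0·Z^3.
Collecting: F(X, Y, Z) = 2*X**3 + X**2*Y - X**2*Z + 2*X*Y*Z + Y**3 + Y**2*Z + 2*Y*Z**2 - 2*Z**3.


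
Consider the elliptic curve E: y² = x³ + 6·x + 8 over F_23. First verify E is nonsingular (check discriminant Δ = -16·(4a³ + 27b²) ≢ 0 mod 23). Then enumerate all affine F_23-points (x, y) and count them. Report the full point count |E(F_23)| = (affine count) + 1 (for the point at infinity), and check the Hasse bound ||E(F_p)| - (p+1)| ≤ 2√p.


Affine points = {(0, 10), (0, 13), (4, 2), (4, 21), (5, 5), (5, 18), (7, 5), (7, 18), (8, 4), (8, 19), (9, 3), (9, 20), (11, 5), (11, 18), (13, 11), (13, 12), (15, 0), (17, 3), (17, 20), (19, 9), (19, 14), (20, 3), (20, 20), (22, 1), (22, 22)}; affine count = 25; |E(F_23)| = 26.

Discriminant check: Δ ∝ 4a³ + 27b² = 4·6³ + 27·8² = 4·216 + 27·64 ≡ 16 (mod 23). Nonzero ⇒ E is nonsingular.
For each x ∈ F_23, compute rhs = x³ + 6·x + 8 mod 23, then count y ∈ F_23 with y² ≡ rhs.
  x = 0: rhs = 8, matching y values: 10, 13 (2 points).
  x = 1: rhs = 15, matching y values: none (0 points).
  x = 2: rhs = 5, matching y values: none (0 points).
  x = 3: rhs = 7, matching y values: none (0 points).
  x = 4: rhs = 4, matching y values: 2, 21 (2 points).
  x = 5: rhs = 2, matching y values: 5, 18 (2 points).
  x = 6: rhs = 7, matching y values: none (0 points).
  x = 7: rhs = 2, matching y values: 5, 18 (2 points).
  x = 8: rhs = 16, matching y values: 4, 19 (2 points).
  x = 9: rhs = 9, matching y values: 3, 20 (2 points).
  x = 10: rhs = 10, matching y values: none (0 points).
  x = 11: rhs = 2, matching y values: 5, 18 (2 points).
  x = 12: rhs = 14, matching y values: none (0 points).
  x = 13: rhs = 6, matching y values: 11, 12 (2 points).
  x = 14: rhs = 7, matching y values: none (0 points).
  x = 15: rhs = 0, matching y values: 0 (1 points).
  x = 16: rhs = 14, matching y values: none (0 points).
  x = 17: rhs = 9, matching y values: 3, 20 (2 points).
  x = 18: rhs = 14, matching y values: none (0 points).
  x = 19: rhs = 12, matching y values: 9, 14 (2 points).
  x = 20: rhs = 9, matching y values: 3, 20 (2 points).
  x = 21: rhs = 11, matching y values: none (0 points).
  x = 22: rhs = 1, matching y values: 1, 22 (2 points).
Total affine count: 25.
Full point count |E(F_23)| = 25 + 1 = 26.
Hasse bound: |26 − (23+1)| = |2| = 2 ≤ 2√23 ≈ 9.5917 ✓.


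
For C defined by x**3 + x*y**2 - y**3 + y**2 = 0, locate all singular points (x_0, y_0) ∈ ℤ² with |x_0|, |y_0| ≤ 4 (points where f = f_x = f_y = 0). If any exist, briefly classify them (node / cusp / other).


Singular points: {(0, 0)}; classification: cusp.

Compute partial derivatives:
  f_x = 3*x**2 + y**2.
  f_y = 2*x*y - 3*y**2 + 2*y.
Scan x_0 ∈ {−4, ..., 4}. For each x_0, f_y(x_0, y) is a polynomial in y; find its integer roots y ∈ {−4, ..., 4}, then test f_x and f at those candidates.
  x = -4: f_y(-4, y) = -3*y**2 - 6*y; vanishes at y ∈ {-2, 0}. (-4, -2): f_x = 52 ≠ 0; (-4, 0): f_x = 48 ≠ 0.
  x = -3: f_y(-3, y) = -3*y**2 - 4*y; vanishes at y ∈ {0}. (-3, 0): f_x = 27 ≠ 0.
  x = -2: f_y(-2, y) = -3*y**2 - 2*y; vanishes at y ∈ {0}. (-2, 0): f_x = 12 ≠ 0.
  x = -1: f_y(-1, y) = -3*y**2; vanishes at y ∈ {0}. (-1, 0): f_x = 3 ≠ 0.
  x = 0: f_y(0, y) = -3*y**2 + 2*y; vanishes at y ∈ {0}. (0, 0): f_x = 0, f = 0 — SINGULAR.
  x = 1: f_y(1, y) = -3*y**2 + 4*y; vanishes at y ∈ {0}. (1, 0): f_x = 3 ≠ 0.
  x = 2: f_y(2, y) = -3*y**2 + 6*y; vanishes at y ∈ {0, 2}. (2, 0): f_x = 12 ≠ 0; (2, 2): f_x = 16 ≠ 0.
  x = 3: f_y(3, y) = -3*y**2 + 8*y; vanishes at y ∈ {0}. (3, 0): f_x = 27 ≠ 0.
  x = 4: f_y(4, y) = -3*y**2 + 10*y; vanishes at y ∈ {0}. (4, 0): f_x = 48 ≠ 0.
Only singular point on the grid: (0, 0).
Classify: substitute x = 0 + u, y = 0 + v and expand: f = u**3 + u*v**2 - v**3 + v**2.
No constant or linear terms (consistent with a singular point). Quadratic part: v**2. Cubic part: u**3 + u*v**2 - v**3.
The quadratic part v**2 is a perfect square, so there is a single (double) tangent line v = 0, i.e. y = 0. Restricting the cubic part to that line (v = 0) leaves u**3 ≠ 0, so f is not divisible by v and the branch is v² ≈ -u**3 to lowest order — this is a cusp.
Classification: cusp.


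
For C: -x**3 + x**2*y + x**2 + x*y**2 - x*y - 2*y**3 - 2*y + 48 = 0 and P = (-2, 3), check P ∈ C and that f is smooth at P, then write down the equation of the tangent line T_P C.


Tangent line at P: -22*x - 62*y + 142 = 0.

Step 1: f(-2, 3) = 0, so P lies on C.
Step 2: partial derivatives
  f_x(x, y) = -3*x**2 + 2*x*y + 2*x + y**2 - y, f_y(x, y) = x**2 + 2*x*y - x - 6*y**2 - 2.
  f_x(P) = -22, f_y(P) = -62 (gradient nonzero, so P is smooth).
Step 3: tangent line at P: -22·(x − -2) + -62·(y − 3) = 0.
Expanding: -22*x - 62*y + 142 = 0.


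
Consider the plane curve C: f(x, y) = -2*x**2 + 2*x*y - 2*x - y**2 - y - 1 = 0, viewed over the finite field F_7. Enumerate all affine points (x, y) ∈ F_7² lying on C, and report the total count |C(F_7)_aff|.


Affine F_7-points: {(0, 2), (0, 4), (1, 2), (1, 6), (3, 1), (3, 4), (4, 1), (4, 6)}; count = 8.

For each of the 49 pairs (x, y) ∈ F_7², evaluate f(x, y) mod 7. Record the zeros.
  x = 0: [0↦6, 1↦4, 2↦0, 3↦1, 4↦0, 5↦4, 6↦6]  zeros at y ∈ {2, 4}
  x = 1: [0↦2, 1↦2, 2↦0, 3↦3, 4↦4, 5↦3, 6↦0]  zeros at y ∈ {2, 6}
  x = 2: [0↦1, 1↦3, 2↦3, 3↦1, 4↦4, 5↦5, 6↦4]  zeros at y ∈ ∅
  x = 3: [0↦3, 1↦0, 2↦2, 3↦2, 4↦0, 5↦3, 6↦4]  zeros at y ∈ {1, 4}
  x = 4: [0↦1, 1↦0, 2↦4, 3↦6, 4↦6, 5↦4, 6↦0]  zeros at y ∈ {1, 6}
  x = 5: [0↦2, 1↦3, 2↦2, 3↦6, 4↦1, 5↦1, 6↦6]  zeros at y ∈ ∅
  x = 6: [0↦6, 1↦2, 2↦3, 3↦2, 4↦6, 5↦1, 6↦1]  zeros at y ∈ ∅
Collecting zeros: affine points = {(0, 2), (0, 4), (1, 2), (1, 6), (3, 1), (3, 4), (4, 1), (4, 6)}.
Total count |C(F_7)_aff| = 8.


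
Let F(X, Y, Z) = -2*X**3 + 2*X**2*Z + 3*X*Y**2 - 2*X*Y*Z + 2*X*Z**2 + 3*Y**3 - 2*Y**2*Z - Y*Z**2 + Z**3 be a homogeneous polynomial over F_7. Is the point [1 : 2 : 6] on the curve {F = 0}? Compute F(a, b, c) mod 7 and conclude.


F(1,2,6) ≡ 1 (mod 7); P is NOT on the curve.

Evaluate F(1, 2, 6) term-by-term (mod 7).
  -2*X**3 ↦ -2·1·1·1 = -2
  2*X**2*Z ↦ 2·1·1·6 = 12
  3*X*Y**2 ↦ 3·1·4·1 = 12
  -2*X*Y*Z ↦ -2·1·2·6 = -24
  2*X*Z**2 ↦ 2·1·1·36 = 72
  3*Y**3 ↦ 3·1·8·1 = 24
  -2*Y**2*Z ↦ -2·1·4·6 = -48
  -Y*Z**2 ↦ -1·1·2·36 = -72
  Z**3 ↦ 1·1·1·216 = 216
Sum: F(1, 2, 6) = (-2) + (12) + (12) + (-24) + (72) + (24) + (-48) + (-72) + (216) = 190.
Reducing mod 7: 190 ≡ 1 (mod 7).
Since F(a, b, c) ≡ 1 ≠ 0 (mod 7), P does NOT lie on the curve.


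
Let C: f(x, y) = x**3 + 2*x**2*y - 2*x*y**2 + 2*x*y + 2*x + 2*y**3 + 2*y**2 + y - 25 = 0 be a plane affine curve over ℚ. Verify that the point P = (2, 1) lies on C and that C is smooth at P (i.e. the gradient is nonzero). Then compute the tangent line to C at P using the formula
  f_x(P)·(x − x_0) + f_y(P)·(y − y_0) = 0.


Tangent line at P: 22*x + 15*y - 59 = 0.

Step 1: f(2, 1) = 0, so P lies on C.
Step 2: partial derivatives
  f_x(x, y) = 3*x**2 + 4*x*y - 2*y**2 + 2*y + 2, f_y(x, y) = 2*x**2 - 4*x*y + 2*x + 6*y**2 + 4*y + 1.
  f_x(P) = 22, f_y(P) = 15 (gradient nonzero, so P is smooth).
Step 3: tangent line at P: 22·(x − 2) + 15·(y − 1) = 0.
Expanding: 22*x + 15*y - 59 = 0.


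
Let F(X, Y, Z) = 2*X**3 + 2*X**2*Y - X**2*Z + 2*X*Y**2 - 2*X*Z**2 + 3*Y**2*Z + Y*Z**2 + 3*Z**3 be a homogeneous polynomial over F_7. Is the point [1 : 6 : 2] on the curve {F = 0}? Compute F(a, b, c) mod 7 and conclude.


F(1,6,2) ≡ 4 (mod 7); P is NOT on the curve.

Evaluate F(1, 6, 2) term-by-term (mod 7).
  2*X**3 ↦ 2·1·1·1 = 2
  2*X**2*Y ↦ 2·1·6·1 = 12
  -X**2*Z ↦ -1·1·1·2 = -2
  2*X*Y**2 ↦ 2·1·36·1 = 72
  -2*X*Z**2 ↦ -2·1·1·4 = -8
  3*Y**2*Z ↦ 3·1·36·2 = 216
  Y*Z**2 ↦ 1·1·6·4 = 24
  3*Z**3 ↦ 3·1·1·8 = 24
Sum: F(1, 6, 2) = (2) + (12) + (-2) + (72) + (-8) + (216) + (24) + (24) = 340.
Reducing mod 7: 340 ≡ 4 (mod 7).
Since F(a, b, c) ≡ 4 ≠ 0 (mod 7), P does NOT lie on the curve.


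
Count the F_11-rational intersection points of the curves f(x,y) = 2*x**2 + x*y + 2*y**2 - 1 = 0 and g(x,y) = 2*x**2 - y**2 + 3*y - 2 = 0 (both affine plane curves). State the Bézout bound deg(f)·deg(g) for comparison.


Common zeros: {(1, 3)}; count = 1; Bézout bound = 4.

deg(f) = 2, deg(g) = 2, so Bézout bound = 4.
Scan x ∈ F_11. For each x, list the y ∈ F_11 with f(x, y) ≡ 0 and those with g(x, y) ≡ 0 (mod 11); the common zeros in that column are the intersection.
  x = 0: f ≡ 0 at y ∈ ∅; g ≡ 0 at y ∈ {1, 2}; common: ∅.
  x = 1: f ≡ 0 at y ∈ {2, 3}; g ≡ 0 at y ∈ {0, 3}; common: {3}.
  x = 2: f ≡ 0 at y ∈ {1, 9}; g ≡ 0 at y ∈ {7}; common: ∅.
  x = 3: f ≡ 0 at y ∈ {1, 3}; g ≡ 0 at y ∈ ∅; common: ∅.
  x = 4: f ≡ 0 at y ∈ ∅; g ≡ 0 at y ∈ ∅; common: ∅.
  x = 5: f ≡ 0 at y ∈ ∅; g ≡ 0 at y ∈ {4, 10}; common: ∅.
  x = 6: f ≡ 0 at y ∈ ∅; g ≡ 0 at y ∈ {4, 10}; common: ∅.
  x = 7: f ≡ 0 at y ∈ ∅; g ≡ 0 at y ∈ ∅; common: ∅.
  x = 8: f ≡ 0 at y ∈ {8, 10}; g ≡ 0 at y ∈ ∅; common: ∅.
  x = 9: f ≡ 0 at y ∈ {2, 10}; g ≡ 0 at y ∈ {7}; common: ∅.
  x = 10: f ≡ 0 at y ∈ {8, 9}; g ≡ 0 at y ∈ {0, 3}; common: ∅.
Collecting: common zeros = {(1, 3)}, so the count is 1.
Comparison with the Bézout bound: 1 ≤ 4 = deg(f)·deg(g), as expected for curves with no common component (the affine F_11-count falls short of the bound because intersections may lie at infinity, over extension fields, or carry multiplicity).


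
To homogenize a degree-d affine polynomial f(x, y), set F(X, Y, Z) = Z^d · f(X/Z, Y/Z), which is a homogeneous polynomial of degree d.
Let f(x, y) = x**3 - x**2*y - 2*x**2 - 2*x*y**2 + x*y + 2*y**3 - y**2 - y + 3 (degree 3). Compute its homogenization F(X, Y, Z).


F(X, Y, Z) = X**3 - X**2*Y - 2*X**2*Z - 2*X*Y**2 + X*Y*Z + 2*Y**3 - Y**2*Z - Y*Z**2 + 3*Z**3

deg(f) = 3.
Substitute x = X/Z, y = Y/Z into f, then multiply by Z^3.
  monomial 1·x^3·y^0 ↦ 1·X^3·Y^0·Z^0.
  monomial -1·x^2·y^1 ↦ -1·X^2·Y^1·Z^0.
  monomial -2·x^2·y^0 ↦ -2·X^2·Y^0·Z^1.
  monomial -2·x^1·y^2 ↦ -2·X^1·Y^2·Z^0.
  monomial 1·x^1·y^1 ↦ 1·X^1·Y^1·Z^1.
  monomial 2·x^0·y^3 ↦ 2·X^0·Y^3·Z^0.
  monomial -1·x^0·y^2 ↦ -1·X^0·Y^2·Z^1.
  monomial -1·x^0·y^1 ↦ -1·X^0·Y^1·Z^2.
  monomial 3·x^0·y^0 ↦ 3·X^0·Y^0·Z^3.
Collecting: F(X, Y, Z) = X**3 - X**2*Y - 2*X**2*Z - 2*X*Y**2 + X*Y*Z + 2*Y**3 - Y**2*Z - Y*Z**2 + 3*Z**3.


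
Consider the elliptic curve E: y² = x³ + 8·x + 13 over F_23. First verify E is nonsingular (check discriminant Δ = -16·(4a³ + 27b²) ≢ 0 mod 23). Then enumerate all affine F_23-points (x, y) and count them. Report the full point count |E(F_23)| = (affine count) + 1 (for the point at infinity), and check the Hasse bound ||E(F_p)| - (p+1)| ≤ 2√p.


Affine points = {(0, 6), (0, 17), (3, 8), (3, 15), (6, 1), (6, 22), (9, 3), (9, 20), (10, 9), (10, 14), (11, 11), (11, 12), (15, 9), (15, 14), (17, 5), (17, 18), (18, 3), (18, 20), (19, 3), (19, 20), (20, 10), (20, 13), (21, 9), (21, 14), (22, 2), (22, 21)}; affine count = 26; |E(F_23)| = 27.

Discriminant check: Δ ∝ 4a³ + 27b² = 4·8³ + 27·13² = 4·512 + 27·169 ≡ 10 (mod 23). Nonzero ⇒ E is nonsingular.
For each x ∈ F_23, compute rhs = x³ + 8·x + 13 mod 23, then count y ∈ F_23 with y² ≡ rhs.
  x = 0: rhs = 13, matching y values: 6, 17 (2 points).
  x = 1: rhs = 22, matching y values: none (0 points).
  x = 2: rhs = 14, matching y values: none (0 points).
  x = 3: rhs = 18, matching y values: 8, 15 (2 points).
  x = 4: rhs = 17, matching y values: none (0 points).
  x = 5: rhs = 17, matching y values: none (0 points).
  x = 6: rhs = 1, matching y values: 1, 22 (2 points).
  x = 7: rhs = 21, matching y values: none (0 points).
  x = 8: rhs = 14, matching y values: none (0 points).
  x = 9: rhs = 9, matching y values: 3, 20 (2 points).
  x = 10: rhs = 12, matching y values: 9, 14 (2 points).
  x = 11: rhs = 6, matching y values: 11, 12 (2 points).
  x = 12: rhs = 20, matching y values: none (0 points).
  x = 13: rhs = 14, matching y values: none (0 points).
  x = 14: rhs = 17, matching y values: none (0 points).
  x = 15: rhs = 12, matching y values: 9, 14 (2 points).
  x = 16: rhs = 5, matching y values: none (0 points).
  x = 17: rhs = 2, matching y values: 5, 18 (2 points).
  x = 18: rhs = 9, matching y values: 3, 20 (2 points).
  x = 19: rhs = 9, matching y values: 3, 20 (2 points).
  x = 20: rhs = 8, matching y values: 10, 13 (2 points).
  x = 21: rhs = 12, matching y values: 9, 14 (2 points).
  x = 22: rhs = 4, matching y values: 2, 21 (2 points).
Total affine count: 26.
Full point count |E(F_23)| = 26 + 1 = 27.
Hasse bound: |27 − (23+1)| = |3| = 3 ≤ 2√23 ≈ 9.5917 ✓.


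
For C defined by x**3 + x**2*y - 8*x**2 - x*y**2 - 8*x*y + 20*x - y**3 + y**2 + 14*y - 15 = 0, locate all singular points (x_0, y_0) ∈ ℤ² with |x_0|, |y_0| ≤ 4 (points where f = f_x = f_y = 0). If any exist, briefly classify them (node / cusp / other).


Singular points: {(3, -1)}; classification: cusp.

Compute partial derivatives:
  f_x = 3*x**2 + 2*x*y - 16*x - y**2 - 8*y + 20.
  f_y = x**2 - 2*x*y - 8*x - 3*y**2 + 2*y + 14.
Scan x_0 ∈ {−4, ..., 4}. For each x_0, f_y(x_0, y) is a polynomial in y; find its integer roots y ∈ {−4, ..., 4}, then test f_x and f at those candidates.
  x = -4: f_y(-4, y) = -3*y**2 + 10*y + 62; no integer root y with |y| ≤ 4.
  x = -3: f_y(-3, y) = -3*y**2 + 8*y + 47; no integer root y with |y| ≤ 4.
  x = -2: f_y(-2, y) = -3*y**2 + 6*y + 34; no integer root y with |y| ≤ 4.
  x = -1: f_y(-1, y) = -3*y**2 + 4*y + 23; no integer root y with |y| ≤ 4.
  x = 0: f_y(0, y) = -3*y**2 + 2*y + 14; no integer root y with |y| ≤ 4.
  x = 1: f_y(1, y) = 7 - 3*y**2; no integer root y with |y| ≤ 4.
  x = 2: f_y(2, y) = -3*y**2 - 2*y + 2; no integer root y with |y| ≤ 4.
  x = 3: f_y(3, y) = -3*y**2 - 4*y - 1; vanishes at y ∈ {-1}. (3, -1): f_x = 0, f = 0 — SINGULAR.
  x = 4: f_y(4, y) = -3*y**2 - 6*y - 2; no integer root y with |y| ≤ 4.
Only singular point on the grid: (3, -1).
Classify: substitute x = 3 + u, y = -1 + v and expand: f = u**3 + u**2*v - u*v**2 - v**3 + v**2.
No constant or linear terms (consistent with a singular point). Quadratic part: v**2. Cubic part: u**3 + u**2*v - u*v**2 - v**3.
The quadratic part v**2 is a perfect square, so there is a single (double) tangent line v = 0, i.e. y = -1. Restricting the cubic part to that line (v = 0) leaves u**3 ≠ 0, so f is not divisible by v and the branch is v² ≈ -u**3 to lowest order — this is a cusp.
Classification: cusp.


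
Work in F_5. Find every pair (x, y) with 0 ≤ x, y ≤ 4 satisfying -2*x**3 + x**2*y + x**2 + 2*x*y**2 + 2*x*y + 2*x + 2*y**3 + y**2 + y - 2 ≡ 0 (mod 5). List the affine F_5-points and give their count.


Affine F_5-points: {(0, 2), (1, 2), (2, 0), (3, 2), (4, 1)}; count = 5.

For each of the 25 pairs (x, y) ∈ F_5², evaluate f(x, y) mod 5. Record the zeros.
  x = 0: [0↦3, 1↦2, 2↦0, 3↦4, 4↦1]  zeros at y ∈ {2}
  x = 1: [0↦4, 1↦3, 2↦0, 3↦2, 4↦1]  zeros at y ∈ {2}
  x = 2: [0↦0, 1↦1, 2↦4, 3↦1, 4↦4]  zeros at y ∈ {0}
  x = 3: [0↦4, 1↦4, 2↦0, 3↦4, 4↦3]  zeros at y ∈ {2}
  x = 4: [0↦4, 1↦0, 2↦1, 3↦4, 4↦1]  zeros at y ∈ {1}
Collecting zeros: affine points = {(0, 2), (1, 2), (2, 0), (3, 2), (4, 1)}.
Total count |C(F_5)_aff| = 5.


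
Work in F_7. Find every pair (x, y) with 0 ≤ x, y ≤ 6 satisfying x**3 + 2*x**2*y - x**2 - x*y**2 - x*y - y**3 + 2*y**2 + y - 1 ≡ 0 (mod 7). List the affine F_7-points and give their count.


Affine F_7-points: {(0, 3), (1, 5)}; count = 2.

For each of the 49 pairs (x, y) ∈ F_7², evaluate f(x, y) mod 7. Record the zeros.
  x = 0: [0↦6, 1↦1, 2↦1, 3↦0, 4↦6, 5↦6, 6↦1]  zeros at y ∈ {3}
  x = 1: [0↦6, 1↦1, 2↦6, 3↦1, 4↦1, 5↦0, 6↦6]  zeros at y ∈ {5}
  x = 2: [0↦3, 1↦2, 2↦2, 3↦4, 4↦2, 5↦4, 6↦4]  zeros at y ∈ ∅
  x = 3: [0↦3, 1↦3, 2↦2, 3↦1, 4↦1, 5↦3, 6↦1]  zeros at y ∈ ∅
  x = 4: [0↦5, 1↦3, 2↦5, 3↦5, 4↦4, 5↦3, 6↦3]  zeros at y ∈ ∅
  x = 5: [0↦1, 1↦1, 2↦3, 3↦1, 4↦3, 5↦3, 6↦2]  zeros at y ∈ ∅
  x = 6: [0↦4, 1↦3, 2↦2, 3↦2, 4↦4, 5↦2, 6↦4]  zeros at y ∈ ∅
Collecting zeros: affine points = {(0, 3), (1, 5)}.
Total count |C(F_7)_aff| = 2.


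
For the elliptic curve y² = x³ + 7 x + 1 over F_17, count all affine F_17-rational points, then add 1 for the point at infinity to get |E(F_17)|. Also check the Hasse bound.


Affine points = {(0, 1), (0, 16), (1, 3), (1, 14), (3, 7), (3, 10), (4, 5), (4, 12), (5, 5), (5, 12), (6, 2), (6, 15), (7, 6), (7, 11), (8, 5), (8, 12), (10, 0), (11, 7), (11, 10), (14, 2), (14, 15), (15, 8), (15, 9)}; affine count = 23; |E(F_17)| = 24.

Discriminant check: Δ ∝ 4a³ + 27b² = 4·7³ + 27·1² = 4·343 + 27·1 ≡ 5 (mod 17). Nonzero ⇒ E is nonsingular.
For each x ∈ F_17, compute rhs = x³ + 7·x + 1 mod 17, then count y ∈ F_17 with y² ≡ rhs.
  x = 0: rhs = 1, matching y values: 1, 16 (2 points).
  x = 1: rhs = 9, matching y values: 3, 14 (2 points).
  x = 2: rhs = 6, matching y values: none (0 points).
  x = 3: rhs = 15, matching y values: 7, 10 (2 points).
  x = 4: rhs = 8, matching y values: 5, 12 (2 points).
  x = 5: rhs = 8, matching y values: 5, 12 (2 points).
  x = 6: rhs = 4, matching y values: 2, 15 (2 points).
  x = 7: rhs = 2, matching y values: 6, 11 (2 points).
  x = 8: rhs = 8, matching y values: 5, 12 (2 points).
  x = 9: rhs = 11, matching y values: none (0 points).
  x = 10: rhs = 0, matching y values: 0 (1 points).
  x = 11: rhs = 15, matching y values: 7, 10 (2 points).
  x = 12: rhs = 11, matching y values: none (0 points).
  x = 13: rhs = 11, matching y values: none (0 points).
  x = 14: rhs = 4, matching y values: 2, 15 (2 points).
  x = 15: rhs = 13, matching y values: 8, 9 (2 points).
  x = 16: rhs = 10, matching y values: none (0 points).
Total affine count: 23.
Full point count |E(F_17)| = 23 + 1 = 24.
Hasse bound: |24 − (17+1)| = |6| = 6 ≤ 2√17 ≈ 8.2462 ✓.


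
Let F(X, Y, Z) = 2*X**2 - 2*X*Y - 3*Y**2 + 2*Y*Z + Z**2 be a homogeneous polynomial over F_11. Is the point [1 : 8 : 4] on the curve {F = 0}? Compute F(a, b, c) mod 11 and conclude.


F(1,8,4) ≡ 6 (mod 11); P is NOT on the curve.

Evaluate F(1, 8, 4) term-by-term (mod 11).
  2*X**2 ↦ 2·1·1·1 = 2
  -2*X*Y ↦ -2·1·8·1 = -16
  -3*Y**2 ↦ -3·1·64·1 = -192
  2*Y*Z ↦ 2·1·8·4 = 64
  Z**2 ↦ 1·1·1·16 = 16
Sum: F(1, 8, 4) = (2) + (-16) + (-192) + (64) + (16) = -126.
Reducing mod 11: -126 ≡ 6 (mod 11).
Since F(a, b, c) ≡ 6 ≠ 0 (mod 11), P does NOT lie on the curve.


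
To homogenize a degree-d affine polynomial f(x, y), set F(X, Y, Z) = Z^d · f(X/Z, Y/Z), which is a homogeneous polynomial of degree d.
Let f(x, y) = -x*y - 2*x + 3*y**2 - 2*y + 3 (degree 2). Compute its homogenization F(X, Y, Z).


F(X, Y, Z) = -X*Y - 2*X*Z + 3*Y**2 - 2*Y*Z + 3*Z**2

deg(f) = 2.
Substitute x = X/Z, y = Y/Z into f, then multiply by Z^2.
  monomial -1·x^1·y^1 ↦ -1·X^1·Y^1·Z^0.
  monomial -2·x^1·y^0 ↦ -2·X^1·Y^0·Z^1.
  monomial 3·x^0·y^2 ↦ 3·X^0·Y^2·Z^0.
  monomial -2·x^0·y^1 ↦ -2·X^0·Y^1·Z^1.
  monomial 3·x^0·y^0 ↦ 3·X^0·Y^0·Z^2.
Collecting: F(X, Y, Z) = -X*Y - 2*X*Z + 3*Y**2 - 2*Y*Z + 3*Z**2.


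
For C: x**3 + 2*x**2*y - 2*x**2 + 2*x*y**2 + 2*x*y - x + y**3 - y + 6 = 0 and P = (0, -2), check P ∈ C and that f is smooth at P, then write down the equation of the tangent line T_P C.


Tangent line at P: 3*x + 11*y + 22 = 0.

Step 1: f(0, -2) = 0, so P lies on C.
Step 2: partial derivatives
  f_x(x, y) = 3*x**2 + 4*x*y - 4*x + 2*y**2 + 2*y - 1, f_y(x, y) = 2*x**2 + 4*x*y + 2*x + 3*y**2 - 1.
  f_x(P) = 3, f_y(P) = 11 (gradient nonzero, so P is smooth).
Step 3: tangent line at P: 3·(x − 0) + 11·(y − -2) = 0.
Expanding: 3*x + 11*y + 22 = 0.


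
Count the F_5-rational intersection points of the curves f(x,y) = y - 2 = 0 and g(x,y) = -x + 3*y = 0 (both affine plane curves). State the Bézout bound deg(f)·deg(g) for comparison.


Common zeros: {(1, 2)}; count = 1; Bézout bound = 1.

deg(f) = 1, deg(g) = 1, so Bézout bound = 1.
Scan x ∈ F_5. For each x, list the y ∈ F_5 with f(x, y) ≡ 0 and those with g(x, y) ≡ 0 (mod 5); the common zeros in that column are the intersection.
  x = 0: f ≡ 0 at y ∈ {2}; g ≡ 0 at y ∈ {0}; common: ∅.
  x = 1: f ≡ 0 at y ∈ {2}; g ≡ 0 at y ∈ {2}; common: {2}.
  x = 2: f ≡ 0 at y ∈ {2}; g ≡ 0 at y ∈ {4}; common: ∅.
  x = 3: f ≡ 0 at y ∈ {2}; g ≡ 0 at y ∈ {1}; common: ∅.
  x = 4: f ≡ 0 at y ∈ {2}; g ≡ 0 at y ∈ {3}; common: ∅.
Collecting: common zeros = {(1, 2)}, so the count is 1.
Comparison with the Bézout bound: 1 ≤ 1 = deg(f)·deg(g), as expected for curves with no common component (the bound is attained).


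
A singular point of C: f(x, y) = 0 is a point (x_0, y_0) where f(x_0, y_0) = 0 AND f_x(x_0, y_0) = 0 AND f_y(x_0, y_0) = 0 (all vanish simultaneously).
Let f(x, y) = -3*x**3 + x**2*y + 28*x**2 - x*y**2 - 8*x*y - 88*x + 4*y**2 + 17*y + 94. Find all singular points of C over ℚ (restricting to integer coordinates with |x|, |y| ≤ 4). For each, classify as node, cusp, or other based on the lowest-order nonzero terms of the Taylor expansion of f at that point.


Singular points: {(3, -1)}; classification: cusp.

Compute partial derivatives:
  f_x = -9*x**2 + 2*x*y + 56*x - y**2 - 8*y - 88.
  f_y = x**2 - 2*x*y - 8*x + 8*y + 17.
Scan x_0 ∈ {−4, ..., 4}. For each x_0, f_y(x_0, y) is a polynomial in y; find its integer roots y ∈ {−4, ..., 4}, then test f_x and f at those candidates.
  x = -4: f_y(-4, y) = 16*y + 65; no integer root y with |y| ≤ 4.
  x = -3: f_y(-3, y) = 14*y + 50; no integer root y with |y| ≤ 4.
  x = -2: f_y(-2, y) = 12*y + 37; no integer root y with |y| ≤ 4.
  x = -1: f_y(-1, y) = 10*y + 26; no integer root y with |y| ≤ 4.
  x = 0: f_y(0, y) = 8*y + 17; no integer root y with |y| ≤ 4.
  x = 1: f_y(1, y) = 6*y + 10; no integer root y with |y| ≤ 4.
  x = 2: f_y(2, y) = 4*y + 5; no integer root y with |y| ≤ 4.
  x = 3: f_y(3, y) = 2*y + 2; vanishes at y ∈ {-1}. (3, -1): f_x = 0, f = 0 — SINGULAR.
  x = 4: f_y(4, y) = 1; no integer root y with |y| ≤ 4.
Only singular point on the grid: (3, -1).
Classify: substitute x = 3 + u, y = -1 + v and expand: f = -3*u**3 + u**2*v - u*v**2 + v**2.
No constant or linear terms (consistent with a singular point). Quadratic part: v**2. Cubic part: -3*u**3 + u**2*v - u*v**2.
The quadratic part v**2 is a perfect square, so there is a single (double) tangent line v = 0, i.e. y = -1. Restricting the cubic part to that line (v = 0) leaves -3*u**3 ≠ 0, so f is not divisible by v and the branch is v² ≈ 3*u**3 to lowest order — this is a cusp.
Classification: cusp.


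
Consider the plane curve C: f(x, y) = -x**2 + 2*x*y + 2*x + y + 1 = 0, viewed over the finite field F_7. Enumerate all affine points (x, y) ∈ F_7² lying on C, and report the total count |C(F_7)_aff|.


Affine F_7-points: {(0, 6), (1, 4), (2, 4), (4, 0), (5, 0), (6, 5)}; count = 6.

For each of the 49 pairs (x, y) ∈ F_7², evaluate f(x, y) mod 7. Record the zeros.
  x = 0: [0↦1, 1↦2, 2↦3, 3↦4, 4↦5, 5↦6, 6↦0]  zeros at y ∈ {6}
  x = 1: [0↦2, 1↦5, 2↦1, 3↦4, 4↦0, 5↦3, 6↦6]  zeros at y ∈ {4}
  x = 2: [0↦1, 1↦6, 2↦4, 3↦2, 4↦0, 5↦5, 6↦3]  zeros at y ∈ {4}
  x = 3: [0↦5, 1↦5, 2↦5, 3↦5, 4↦5, 5↦5, 6↦5]  zeros at y ∈ ∅
  x = 4: [0↦0, 1↦2, 2↦4, 3↦6, 4↦1, 5↦3, 6↦5]  zeros at y ∈ {0}
  x = 5: [0↦0, 1↦4, 2↦1, 3↦5, 4↦2, 5↦6, 6↦3]  zeros at y ∈ {0}
  x = 6: [0↦5, 1↦4, 2↦3, 3↦2, 4↦1, 5↦0, 6↦6]  zeros at y ∈ {5}
Collecting zeros: affine points = {(0, 6), (1, 4), (2, 4), (4, 0), (5, 0), (6, 5)}.
Total count |C(F_7)_aff| = 6.


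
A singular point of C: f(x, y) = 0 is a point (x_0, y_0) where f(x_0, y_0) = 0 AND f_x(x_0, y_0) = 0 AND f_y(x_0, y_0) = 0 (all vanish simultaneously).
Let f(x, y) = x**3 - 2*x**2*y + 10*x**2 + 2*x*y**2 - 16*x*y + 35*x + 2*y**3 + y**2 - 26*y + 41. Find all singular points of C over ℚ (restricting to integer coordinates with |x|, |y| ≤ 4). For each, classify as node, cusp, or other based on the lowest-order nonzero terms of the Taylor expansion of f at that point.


Singular points: {(-3, 1)}; classification: node.

Compute partial derivatives:
  f_x = 3*x**2 - 4*x*y + 20*x + 2*y**2 - 16*y + 35.
  f_y = -2*x**2 + 4*x*y - 16*x + 6*y**2 + 2*y - 26.
Scan x_0 ∈ {−4, ..., 4}. For each x_0, f_y(x_0, y) is a polynomial in y; find its integer roots y ∈ {−4, ..., 4}, then test f_x and f at those candidates.
  x = -4: f_y(-4, y) = 6*y**2 - 14*y + 6; no integer root y with |y| ≤ 4.
  x = -3: f_y(-3, y) = 6*y**2 - 10*y + 4; vanishes at y ∈ {1}. (-3, 1): f_x = 0, f = 0 — SINGULAR.
  x = -2: f_y(-2, y) = 6*y**2 - 6*y - 2; no integer root y with |y| ≤ 4.
  x = -1: f_y(-1, y) = 6*y**2 - 2*y - 12; no integer root y with |y| ≤ 4.
  x = 0: f_y(0, y) = 6*y**2 + 2*y - 26; no integer root y with |y| ≤ 4.
  x = 1: f_y(1, y) = 6*y**2 + 6*y - 44; no integer root y with |y| ≤ 4.
  x = 2: f_y(2, y) = 6*y**2 + 10*y - 66; no integer root y with |y| ≤ 4.
  x = 3: f_y(3, y) = 6*y**2 + 14*y - 92; no integer root y with |y| ≤ 4.
  x = 4: f_y(4, y) = 6*y**2 + 18*y - 122; no integer root y with |y| ≤ 4.
Only singular point on the grid: (-3, 1).
Classify: substitute x = -3 + u, y = 1 + v and expand: f = u**3 - 2*u**2*v - u**2 + 2*u*v**2 + 2*v**3 + v**2.
No constant or linear terms (consistent with a singular point). Quadratic part: -u**2 + v**2. Cubic part: u**3 - 2*u**2*v + 2*u*v**2 + 2*v**3.
The quadratic part v**2 - u**2 = (v − u)(v + u) splits into two distinct linear factors, so there are two distinct tangent lines y − 1 = ±(x − -3) — this is a node (ordinary double point).
Classification: node.


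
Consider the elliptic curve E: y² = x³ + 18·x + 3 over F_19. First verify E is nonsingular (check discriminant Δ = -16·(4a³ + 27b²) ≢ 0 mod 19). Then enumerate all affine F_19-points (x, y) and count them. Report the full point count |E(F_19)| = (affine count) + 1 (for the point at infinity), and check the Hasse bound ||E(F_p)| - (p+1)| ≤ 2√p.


Affine points = {(2, 3), (2, 16), (4, 5), (4, 14), (5, 3), (5, 16), (6, 2), (6, 17), (7, 4), (7, 15), (9, 1), (9, 18), (10, 9), (10, 10), (12, 3), (12, 16), (14, 4), (14, 15), (15, 0), (16, 6), (16, 13), (17, 4), (17, 15)}; affine count = 23; |E(F_19)| = 24.

Discriminant check: Δ ∝ 4a³ + 27b² = 4·18³ + 27·3² = 4·5832 + 27·9 ≡ 11 (mod 19). Nonzero ⇒ E is nonsingular.
For each x ∈ F_19, compute rhs = x³ + 18·x + 3 mod 19, then count y ∈ F_19 with y² ≡ rhs.
  x = 0: rhs = 3, matching y values: none (0 points).
  x = 1: rhs = 3, matching y values: none (0 points).
  x = 2: rhs = 9, matching y values: 3, 16 (2 points).
  x = 3: rhs = 8, matching y values: none (0 points).
  x = 4: rhs = 6, matching y values: 5, 14 (2 points).
  x = 5: rhs = 9, matching y values: 3, 16 (2 points).
  x = 6: rhs = 4, matching y values: 2, 17 (2 points).
  x = 7: rhs = 16, matching y values: 4, 15 (2 points).
  x = 8: rhs = 13, matching y values: none (0 points).
  x = 9: rhs = 1, matching y values: 1, 18 (2 points).
  x = 10: rhs = 5, matching y values: 9, 10 (2 points).
  x = 11: rhs = 12, matching y values: none (0 points).
  x = 12: rhs = 9, matching y values: 3, 16 (2 points).
  x = 13: rhs = 2, matching y values: none (0 points).
  x = 14: rhs = 16, matching y values: 4, 15 (2 points).
  x = 15: rhs = 0, matching y values: 0 (1 points).
  x = 16: rhs = 17, matching y values: 6, 13 (2 points).
  x = 17: rhs = 16, matching y values: 4, 15 (2 points).
  x = 18: rhs = 3, matching y values: none (0 points).
Total affine count: 23.
Full point count |E(F_19)| = 23 + 1 = 24.
Hasse bound: |24 − (19+1)| = |4| = 4 ≤ 2√19 ≈ 8.7178 ✓.


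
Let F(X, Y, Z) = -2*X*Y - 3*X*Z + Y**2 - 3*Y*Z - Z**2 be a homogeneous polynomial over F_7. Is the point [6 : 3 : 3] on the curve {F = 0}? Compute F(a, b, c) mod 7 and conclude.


F(6,3,3) ≡ 2 (mod 7); P is NOT on the curve.

Evaluate F(6, 3, 3) term-by-term (mod 7).
  -2*X*Y ↦ -2·6·3·1 = -36
  -3*X*Z ↦ -3·6·1·3 = -54
  Y**2 ↦ 1·1·9·1 = 9
  -3*Y*Z ↦ -3·1·3·3 = -27
  -Z**2 ↦ -1·1·1·9 = -9
Sum: F(6, 3, 3) = (-36) + (-54) + (9) + (-27) + (-9) = -117.
Reducing mod 7: -117 ≡ 2 (mod 7).
Since F(a, b, c) ≡ 2 ≠ 0 (mod 7), P does NOT lie on the curve.


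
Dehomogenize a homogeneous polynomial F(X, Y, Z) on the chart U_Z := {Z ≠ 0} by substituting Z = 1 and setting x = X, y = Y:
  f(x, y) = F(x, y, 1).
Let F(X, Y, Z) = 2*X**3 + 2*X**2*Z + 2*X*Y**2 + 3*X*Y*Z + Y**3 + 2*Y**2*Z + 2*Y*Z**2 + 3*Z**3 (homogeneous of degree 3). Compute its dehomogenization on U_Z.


f(x, y) = 2*x**3 + 2*x**2 + 2*x*y**2 + 3*x*y + y**3 + 2*y**2 + 2*y + 3

On U_Z we set Z = 1. Each monomial c·X^i·Y^j·Z^k in F becomes c·x^i·y^j·1^k = c·x^i·y^j.
Substituting Z = 1: F(X, Y, 1) = 2*x**3 + 2*x**2 + 2*x*y**2 + 3*x*y + y**3 + 2*y**2 + 2*y + 3.
Note: deg(f) ≤ deg(F) = 3; strict inequality happens when F is divisible by Z (lost terms).


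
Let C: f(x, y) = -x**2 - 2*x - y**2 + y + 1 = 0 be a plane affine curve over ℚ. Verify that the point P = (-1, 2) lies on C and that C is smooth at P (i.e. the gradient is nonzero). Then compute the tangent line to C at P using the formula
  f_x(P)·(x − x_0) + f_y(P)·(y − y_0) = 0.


Tangent line at P: 6 - 3*y = 0.

Step 1: f(-1, 2) = 0, so P lies on C.
Step 2: partial derivatives
  f_x(x, y) = -2*x - 2, f_y(x, y) = 1 - 2*y.
  f_x(P) = 0, f_y(P) = -3 (gradient nonzero, so P is smooth).
Step 3: tangent line at P: 0·(x − -1) + -3·(y − 2) = 0.
Expanding: 6 - 3*y = 0.


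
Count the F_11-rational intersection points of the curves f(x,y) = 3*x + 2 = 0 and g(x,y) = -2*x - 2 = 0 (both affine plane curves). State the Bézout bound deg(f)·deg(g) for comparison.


Common zeros: ∅; count = 0; Bézout bound = 1.

deg(f) = 1, deg(g) = 1, so Bézout bound = 1.
Scan x ∈ F_11. For each x, list the y ∈ F_11 with f(x, y) ≡ 0 and those with g(x, y) ≡ 0 (mod 11); the common zeros in that column are the intersection.
  x = 0: f ≡ 0 at y ∈ ∅; g ≡ 0 at y ∈ ∅; common: ∅.
  x = 1: f ≡ 0 at y ∈ ∅; g ≡ 0 at y ∈ ∅; common: ∅.
  x = 2: f ≡ 0 at y ∈ ∅; g ≡ 0 at y ∈ ∅; common: ∅.
  x = 3: f ≡ 0 at y ∈ {0, 1, 2, 3, 4, 5, 6, 7, 8, 9, 10}; g ≡ 0 at y ∈ ∅; common: ∅.
  x = 4: f ≡ 0 at y ∈ ∅; g ≡ 0 at y ∈ ∅; common: ∅.
  x = 5: f ≡ 0 at y ∈ ∅; g ≡ 0 at y ∈ ∅; common: ∅.
  x = 6: f ≡ 0 at y ∈ ∅; g ≡ 0 at y ∈ ∅; common: ∅.
  x = 7: f ≡ 0 at y ∈ ∅; g ≡ 0 at y ∈ ∅; common: ∅.
  x = 8: f ≡ 0 at y ∈ ∅; g ≡ 0 at y ∈ ∅; common: ∅.
  x = 9: f ≡ 0 at y ∈ ∅; g ≡ 0 at y ∈ ∅; common: ∅.
  x = 10: f ≡ 0 at y ∈ ∅; g ≡ 0 at y ∈ {0, 1, 2, 3, 4, 5, 6, 7, 8, 9, 10}; common: ∅.
Collecting: common zeros = ∅, so the count is 0.
Comparison with the Bézout bound: 0 ≤ 1 = deg(f)·deg(g), as expected for curves with no common component (the affine F_11-count falls short of the bound because intersections may lie at infinity, over extension fields, or carry multiplicity).


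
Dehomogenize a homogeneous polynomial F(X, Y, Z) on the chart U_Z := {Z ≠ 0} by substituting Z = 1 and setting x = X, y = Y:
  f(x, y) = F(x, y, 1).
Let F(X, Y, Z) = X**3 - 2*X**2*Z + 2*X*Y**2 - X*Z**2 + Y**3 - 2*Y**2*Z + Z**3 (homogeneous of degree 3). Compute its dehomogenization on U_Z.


f(x, y) = x**3 - 2*x**2 + 2*x*y**2 - x + y**3 - 2*y**2 + 1

On U_Z we set Z = 1. Each monomial c·X^i·Y^j·Z^k in F becomes c·x^i·y^j·1^k = c·x^i·y^j.
Substituting Z = 1: F(X, Y, 1) = x**3 - 2*x**2 + 2*x*y**2 - x + y**3 - 2*y**2 + 1.
Note: deg(f) ≤ deg(F) = 3; strict inequality happens when F is divisible by Z (lost terms).


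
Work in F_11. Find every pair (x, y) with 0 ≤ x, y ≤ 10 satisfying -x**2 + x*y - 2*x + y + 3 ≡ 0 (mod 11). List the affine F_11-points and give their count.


Affine F_11-points: {(0, 8), (1, 0), (2, 9), (3, 3), (4, 2), (5, 9), (6, 8), (7, 2), (8, 0), (9, 3)}; count = 10.

For each of the 121 pairs (x, y) ∈ F_11², evaluate f(x, y) mod 11. Record the zeros.
  x = 0: [0↦3, 1↦4, 2↦5, 3↦6, 4↦7, 5↦8, 6↦9, 7↦10, 8↦0, 9↦1, 10↦2]  zeros at y ∈ {8}
  x = 1: [0↦0, 1↦2, 2↦4, 3↦6, 4↦8, 5↦10, 6↦1, 7↦3, 8↦5, 9↦7, 10↦9]  zeros at y ∈ {0}
  x = 2: [0↦6, 1↦9, 2↦1, 3↦4, 4↦7, 5↦10, 6↦2, 7↦5, 8↦8, 9↦0, 10↦3]  zeros at y ∈ {9}
  x = 3: [0↦10, 1↦3, 2↦7, 3↦0, 4↦4, 5↦8, 6↦1, 7↦5, 8↦9, 9↦2, 10↦6]  zeros at y ∈ {3}
  x = 4: [0↦1, 1↦6, 2↦0, 3↦5, 4↦10, 5↦4, 6↦9, 7↦3, 8↦8, 9↦2, 10↦7]  zeros at y ∈ {2}
  x = 5: [0↦1, 1↦7, 2↦2, 3↦8, 4↦3, 5↦9, 6↦4, 7↦10, 8↦5, 9↦0, 10↦6]  zeros at y ∈ {9}
  x = 6: [0↦10, 1↦6, 2↦2, 3↦9, 4↦5, 5↦1, 6↦8, 7↦4, 8↦0, 9↦7, 10↦3]  zeros at y ∈ {8}
  x = 7: [0↦6, 1↦3, 2↦0, 3↦8, 4↦5, 5↦2, 6↦10, 7↦7, 8↦4, 9↦1, 10↦9]  zeros at y ∈ {2}
  x = 8: [0↦0, 1↦9, 2↦7, 3↦5, 4↦3, 5↦1, 6↦10, 7↦8, 8↦6, 9↦4, 10↦2]  zeros at y ∈ {0}
  x = 9: [0↦3, 1↦2, 2↦1, 3↦0, 4↦10, 5↦9, 6↦8, 7↦7, 8↦6, 9↦5, 10↦4]  zeros at y ∈ {3}
  x = 10: [0↦4, 1↦4, 2↦4, 3↦4, 4↦4, 5↦4, 6↦4, 7↦4, 8↦4, 9↦4, 10↦4]  zeros at y ∈ ∅
Collecting zeros: affine points = {(0, 8), (1, 0), (2, 9), (3, 3), (4, 2), (5, 9), (6, 8), (7, 2), (8, 0), (9, 3)}.
Total count |C(F_11)_aff| = 10.


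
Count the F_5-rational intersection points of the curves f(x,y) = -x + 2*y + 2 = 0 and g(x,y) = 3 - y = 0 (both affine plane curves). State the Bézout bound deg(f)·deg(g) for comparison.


Common zeros: {(3, 3)}; count = 1; Bézout bound = 1.

deg(f) = 1, deg(g) = 1, so Bézout bound = 1.
Scan x ∈ F_5. For each x, list the y ∈ F_5 with f(x, y) ≡ 0 and those with g(x, y) ≡ 0 (mod 5); the common zeros in that column are the intersection.
  x = 0: f ≡ 0 at y ∈ {4}; g ≡ 0 at y ∈ {3}; common: ∅.
  x = 1: f ≡ 0 at y ∈ {2}; g ≡ 0 at y ∈ {3}; common: ∅.
  x = 2: f ≡ 0 at y ∈ {0}; g ≡ 0 at y ∈ {3}; common: ∅.
  x = 3: f ≡ 0 at y ∈ {3}; g ≡ 0 at y ∈ {3}; common: {3}.
  x = 4: f ≡ 0 at y ∈ {1}; g ≡ 0 at y ∈ {3}; common: ∅.
Collecting: common zeros = {(3, 3)}, so the count is 1.
Comparison with the Bézout bound: 1 ≤ 1 = deg(f)·deg(g), as expected for curves with no common component (the bound is attained).


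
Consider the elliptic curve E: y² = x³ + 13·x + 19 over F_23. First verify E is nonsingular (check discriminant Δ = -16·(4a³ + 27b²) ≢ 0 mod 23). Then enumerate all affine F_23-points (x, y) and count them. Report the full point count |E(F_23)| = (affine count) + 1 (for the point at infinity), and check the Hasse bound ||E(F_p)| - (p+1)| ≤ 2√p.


Affine points = {(3, 4), (3, 19), (5, 5), (5, 18), (7, 4), (7, 19), (13, 4), (13, 19), (14, 1), (14, 22), (15, 1), (15, 22), (17, 1), (17, 22), (18, 6), (18, 17), (19, 8), (19, 15), (21, 10), (21, 13)}; affine count = 20; |E(F_23)| = 21.

Discriminant check: Δ ∝ 4a³ + 27b² = 4·13³ + 27·19² = 4·2197 + 27·361 ≡ 20 (mod 23). Nonzero ⇒ E is nonsingular.
For each x ∈ F_23, compute rhs = x³ + 13·x + 19 mod 23, then count y ∈ F_23 with y² ≡ rhs.
  x = 0: rhs = 19, matching y values: none (0 points).
  x = 1: rhs = 10, matching y values: none (0 points).
  x = 2: rhs = 7, matching y values: none (0 points).
  x = 3: rhs = 16, matching y values: 4, 19 (2 points).
  x = 4: rhs = 20, matching y values: none (0 points).
  x = 5: rhs = 2, matching y values: 5, 18 (2 points).
  x = 6: rhs = 14, matching y values: none (0 points).
  x = 7: rhs = 16, matching y values: 4, 19 (2 points).
  x = 8: rhs = 14, matching y values: none (0 points).
  x = 9: rhs = 14, matching y values: none (0 points).
  x = 10: rhs = 22, matching y values: none (0 points).
  x = 11: rhs = 21, matching y values: none (0 points).
  x = 12: rhs = 17, matching y values: none (0 points).
  x = 13: rhs = 16, matching y values: 4, 19 (2 points).
  x = 14: rhs = 1, matching y values: 1, 22 (2 points).
  x = 15: rhs = 1, matching y values: 1, 22 (2 points).
  x = 16: rhs = 22, matching y values: none (0 points).
  x = 17: rhs = 1, matching y values: 1, 22 (2 points).
  x = 18: rhs = 13, matching y values: 6, 17 (2 points).
  x = 19: rhs = 18, matching y values: 8, 15 (2 points).
  x = 20: rhs = 22, matching y values: none (0 points).
  x = 21: rhs = 8, matching y values: 10, 13 (2 points).
  x = 22: rhs = 5, matching y values: none (0 points).
Total affine count: 20.
Full point count |E(F_23)| = 20 + 1 = 21.
Hasse bound: |21 − (23+1)| = |-3| = 3 ≤ 2√23 ≈ 9.5917 ✓.


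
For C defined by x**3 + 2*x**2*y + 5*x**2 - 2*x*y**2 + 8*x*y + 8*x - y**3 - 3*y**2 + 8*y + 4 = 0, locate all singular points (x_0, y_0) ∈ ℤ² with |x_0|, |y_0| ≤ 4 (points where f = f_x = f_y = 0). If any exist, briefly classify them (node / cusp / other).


Singular points: {(-2, 0)}; classification: node.

Compute partial derivatives:
  f_x = 3*x**2 + 4*x*y + 10*x - 2*y**2 + 8*y + 8.
  f_y = 2*x**2 - 4*x*y + 8*x - 3*y**2 - 6*y + 8.
Scan x_0 ∈ {−4, ..., 4}. For each x_0, f_y(x_0, y) is a polynomial in y; find its integer roots y ∈ {−4, ..., 4}, then test f_x and f at those candidates.
  x = -4: f_y(-4, y) = -3*y**2 + 10*y + 8; vanishes at y ∈ {4}. (-4, 4): f_x = -48 ≠ 0.
  x = -3: f_y(-3, y) = -3*y**2 + 6*y + 2; no integer root y with |y| ≤ 4.
  x = -2: f_y(-2, y) = -3*y**2 + 2*y; vanishes at y ∈ {0}. (-2, 0): f_x = 0, f = 0 — SINGULAR.
  x = -1: f_y(-1, y) = -3*y**2 - 2*y + 2; no integer root y with |y| ≤ 4.
  x = 0: f_y(0, y) = -3*y**2 - 6*y + 8; no integer root y with |y| ≤ 4.
  x = 1: f_y(1, y) = -3*y**2 - 10*y + 18; no integer root y with |y| ≤ 4.
  x = 2: f_y(2, y) = -3*y**2 - 14*y + 32; no integer root y with |y| ≤ 4.
  x = 3: f_y(3, y) = -3*y**2 - 18*y + 50; no integer root y with |y| ≤ 4.
  x = 4: f_y(4, y) = -3*y**2 - 22*y + 72; no integer root y with |y| ≤ 4.
Only singular point on the grid: (-2, 0).
Classify: substitute x = -2 + u, y = 0 + v and expand: f = u**3 + 2*u**2*v - u**2 - 2*u*v**2 - v**3 + v**2.
No constant or linear terms (consistent with a singular point). Quadratic part: -u**2 + v**2. Cubic part: u**3 + 2*u**2*v - 2*u*v**2 - v**3.
The quadratic part v**2 - u**2 = (v − u)(v + u) splits into two distinct linear factors, so there are two distinct tangent lines y − 0 = ±(x − -2) — this is a node (ordinary double point).
Classification: node.
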